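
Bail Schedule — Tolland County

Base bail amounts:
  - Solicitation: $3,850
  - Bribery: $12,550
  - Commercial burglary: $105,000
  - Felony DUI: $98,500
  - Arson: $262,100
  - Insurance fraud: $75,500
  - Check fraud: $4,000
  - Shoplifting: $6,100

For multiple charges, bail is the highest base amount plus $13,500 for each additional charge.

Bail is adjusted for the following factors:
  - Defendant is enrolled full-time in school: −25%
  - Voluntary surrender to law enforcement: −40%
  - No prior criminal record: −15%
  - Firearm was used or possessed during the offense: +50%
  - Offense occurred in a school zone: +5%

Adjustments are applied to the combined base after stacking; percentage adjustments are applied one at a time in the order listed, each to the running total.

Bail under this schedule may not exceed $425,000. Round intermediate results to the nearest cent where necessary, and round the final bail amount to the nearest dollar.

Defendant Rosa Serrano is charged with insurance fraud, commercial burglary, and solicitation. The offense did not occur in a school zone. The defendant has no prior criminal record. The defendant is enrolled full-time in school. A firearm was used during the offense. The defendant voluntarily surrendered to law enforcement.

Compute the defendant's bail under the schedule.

$75,735

Base amounts from the schedule: insurance fraud $75,500; commercial burglary $105,000; solicitation $3,850.
Stacking rule: highest base plus $13,500 per additional charge. Highest is commercial burglary at $105,000; 2 additional charges → +$27,000. Combined base = $132,000.
Defendant is enrolled full-time in school (−25%): $132,000 × 0.75 = $99,000.
Voluntary surrender to law enforcement (−40%): $99,000 × 0.6 = $59,400.
No prior criminal record (−15%): $59,400 × 0.85 = $50,490.
Firearm was used or possessed during the offense (+50%): $50,490 × 1.5 = $75,735.
$75,735 is within the $425,000 maximum.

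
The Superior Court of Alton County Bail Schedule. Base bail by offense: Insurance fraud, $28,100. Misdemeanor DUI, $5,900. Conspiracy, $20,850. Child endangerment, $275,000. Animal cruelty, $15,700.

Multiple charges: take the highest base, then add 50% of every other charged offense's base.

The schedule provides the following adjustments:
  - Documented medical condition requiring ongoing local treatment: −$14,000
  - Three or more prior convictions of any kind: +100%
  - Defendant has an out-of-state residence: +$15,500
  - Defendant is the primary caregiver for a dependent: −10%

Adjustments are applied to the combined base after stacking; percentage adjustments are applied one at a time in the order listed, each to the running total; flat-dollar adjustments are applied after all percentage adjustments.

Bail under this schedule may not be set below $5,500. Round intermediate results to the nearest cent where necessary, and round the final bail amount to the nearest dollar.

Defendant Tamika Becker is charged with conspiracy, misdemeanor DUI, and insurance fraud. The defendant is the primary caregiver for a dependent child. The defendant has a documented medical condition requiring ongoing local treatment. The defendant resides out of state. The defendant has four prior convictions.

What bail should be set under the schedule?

Base amounts from the schedule: conspiracy $20,850; misdemeanor DUI $5,900; insurance fraud $28,100.
Stacking rule: highest base plus 50% of each additional charge. Highest is insurance fraud at $28,100. Additional: $20,850 × 50% = $10,425; $5,900 × 50% = $2,950. Combined base = $28,100 + $13,375 = $41,475.
Three or more prior convictions of any kind (+100%): $41,475 × 2 = $82,950.
Defendant is the primary caregiver for a dependent (−10%): $82,950 × 0.9 = $74,655.
Documented medical condition requiring ongoing local treatment (−$14,000 flat): $74,655 − $14,000 = $60,655.
Defendant has an out-of-state residence (+$15,500 flat): $60,655 + $15,500 = $76,155.
$76,155 is at or above the $5,500 minimum.

$76,155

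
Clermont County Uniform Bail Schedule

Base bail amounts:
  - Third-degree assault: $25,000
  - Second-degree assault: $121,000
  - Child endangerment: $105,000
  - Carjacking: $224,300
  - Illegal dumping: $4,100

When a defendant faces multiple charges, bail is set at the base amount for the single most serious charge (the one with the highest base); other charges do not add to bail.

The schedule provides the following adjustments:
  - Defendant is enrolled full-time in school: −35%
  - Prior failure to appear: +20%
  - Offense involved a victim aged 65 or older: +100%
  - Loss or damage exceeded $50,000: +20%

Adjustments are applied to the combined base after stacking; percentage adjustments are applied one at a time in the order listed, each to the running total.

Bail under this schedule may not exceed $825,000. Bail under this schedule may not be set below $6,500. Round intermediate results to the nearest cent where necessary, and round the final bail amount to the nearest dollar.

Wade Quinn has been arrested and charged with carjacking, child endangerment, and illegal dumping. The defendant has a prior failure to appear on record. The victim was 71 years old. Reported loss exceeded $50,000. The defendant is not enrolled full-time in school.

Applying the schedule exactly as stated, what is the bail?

$645,984

Base amounts from the schedule: carjacking $224,300; child endangerment $105,000; illegal dumping $4,100.
Stacking rule: use the highest base only. Highest is carjacking at $224,300. Combined base = $224,300.
Prior failure to appear (+20%): $224,300 × 1.2 = $269,160.
Offense involved a victim aged 65 or older (+100%): $269,160 × 2 = $538,320.
Loss or damage exceeded $50,000 (+20%): $538,320 × 1.2 = $645,984.
$645,984 is within the $825,000 maximum.
$645,984 is at or above the $6,500 minimum.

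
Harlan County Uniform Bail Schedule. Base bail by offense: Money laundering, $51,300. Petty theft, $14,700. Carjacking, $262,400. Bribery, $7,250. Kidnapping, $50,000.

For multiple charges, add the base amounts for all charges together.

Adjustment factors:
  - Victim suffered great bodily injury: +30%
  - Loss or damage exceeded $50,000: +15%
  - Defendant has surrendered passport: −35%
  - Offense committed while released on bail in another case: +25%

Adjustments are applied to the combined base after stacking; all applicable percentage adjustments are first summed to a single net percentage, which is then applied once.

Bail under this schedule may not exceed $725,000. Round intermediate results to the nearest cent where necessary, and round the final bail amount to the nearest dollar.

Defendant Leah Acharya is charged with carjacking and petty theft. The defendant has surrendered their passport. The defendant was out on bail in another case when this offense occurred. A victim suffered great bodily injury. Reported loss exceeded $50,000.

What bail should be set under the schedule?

Base amounts from the schedule: carjacking $262,400; petty theft $14,700.
Stacking rule: sum of all bases. $262,400 + $14,700 = $277,100.
Net percentage adjustment: +30% +15% −35% +25% = +35%. $277,100 × 1.35 = $374,085.
$374,085 is within the $725,000 maximum.

$374,085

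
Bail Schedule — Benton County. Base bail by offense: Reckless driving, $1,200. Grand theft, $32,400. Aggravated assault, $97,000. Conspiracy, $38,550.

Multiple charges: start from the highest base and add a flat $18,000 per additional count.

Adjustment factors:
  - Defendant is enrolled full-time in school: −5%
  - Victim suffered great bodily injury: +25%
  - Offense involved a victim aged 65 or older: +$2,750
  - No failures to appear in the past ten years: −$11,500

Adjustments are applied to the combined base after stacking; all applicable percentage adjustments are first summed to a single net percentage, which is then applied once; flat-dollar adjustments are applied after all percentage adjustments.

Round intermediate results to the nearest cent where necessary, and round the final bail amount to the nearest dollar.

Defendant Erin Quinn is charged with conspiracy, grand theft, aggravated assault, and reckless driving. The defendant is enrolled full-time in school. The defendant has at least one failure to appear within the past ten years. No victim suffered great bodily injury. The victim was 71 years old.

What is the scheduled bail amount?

$146,200

Base amounts from the schedule: conspiracy $38,550; grand theft $32,400; aggravated assault $97,000; reckless driving $1,200.
Stacking rule: highest base plus $18,000 per additional charge. Highest is aggravated assault at $97,000; 3 additional charges → +$54,000. Combined base = $151,000.
Defendant is enrolled full-time in school (−5%): $151,000 × 0.95 = $143,450.
Offense involved a victim aged 65 or older (+$2,750 flat): $143,450 + $2,750 = $146,200.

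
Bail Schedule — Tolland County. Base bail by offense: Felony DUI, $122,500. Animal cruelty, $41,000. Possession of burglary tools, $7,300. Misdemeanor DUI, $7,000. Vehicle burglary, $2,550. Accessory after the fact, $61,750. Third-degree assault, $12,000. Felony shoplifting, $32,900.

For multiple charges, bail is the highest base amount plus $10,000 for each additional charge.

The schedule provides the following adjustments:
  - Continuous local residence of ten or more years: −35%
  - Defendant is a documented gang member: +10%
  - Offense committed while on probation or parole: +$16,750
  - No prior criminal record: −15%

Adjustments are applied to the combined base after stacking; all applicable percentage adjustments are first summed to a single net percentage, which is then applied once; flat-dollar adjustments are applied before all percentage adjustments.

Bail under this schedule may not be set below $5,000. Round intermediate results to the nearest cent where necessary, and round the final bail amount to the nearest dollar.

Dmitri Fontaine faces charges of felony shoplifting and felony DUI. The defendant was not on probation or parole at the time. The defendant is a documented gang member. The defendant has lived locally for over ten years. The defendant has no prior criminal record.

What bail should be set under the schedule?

$79,500

Base amounts from the schedule: felony shoplifting $32,900; felony DUI $122,500.
Stacking rule: highest base plus $10,000 per additional charge. Highest is felony DUI at $122,500; 1 additional charge → +$10,000. Combined base = $132,500.
Net percentage adjustment: −35% +10% −15% = −40%. $132,500 × 0.6 = $79,500.
$79,500 is at or above the $5,000 minimum.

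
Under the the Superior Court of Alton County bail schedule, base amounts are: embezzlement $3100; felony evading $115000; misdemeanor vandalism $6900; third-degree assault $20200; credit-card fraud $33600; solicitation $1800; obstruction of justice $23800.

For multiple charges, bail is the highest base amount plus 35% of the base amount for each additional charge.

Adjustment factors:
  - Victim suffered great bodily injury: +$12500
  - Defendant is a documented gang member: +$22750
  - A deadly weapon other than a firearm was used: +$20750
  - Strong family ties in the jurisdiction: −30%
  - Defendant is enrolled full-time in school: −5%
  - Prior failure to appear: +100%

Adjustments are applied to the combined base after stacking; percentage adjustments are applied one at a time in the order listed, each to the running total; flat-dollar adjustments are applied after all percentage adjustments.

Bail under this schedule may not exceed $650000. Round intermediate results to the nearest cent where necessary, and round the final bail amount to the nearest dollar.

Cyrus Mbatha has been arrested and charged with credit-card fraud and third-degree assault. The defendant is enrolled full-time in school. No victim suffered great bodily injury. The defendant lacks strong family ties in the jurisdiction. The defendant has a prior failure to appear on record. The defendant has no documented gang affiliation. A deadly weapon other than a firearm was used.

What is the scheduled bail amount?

$98023

Base amounts from the schedule: credit-card fraud $33600; third-degree assault $20200.
Stacking rule: highest base plus 35% of each additional charge. Highest is credit-card fraud at $33600. Additional: $20200 × 35% = $7070. Combined base = $33600 + $7070 = $40670.
Defendant is enrolled full-time in school (−5%): $40670 × 0.95 = $38636.50.
Prior failure to appear (+100%): $38636.50 × 2 = $77273.
A deadly weapon other than a firearm was used (+$20750 flat): $77273 + $20750 = $98023.
$98023 is within the $650000 maximum.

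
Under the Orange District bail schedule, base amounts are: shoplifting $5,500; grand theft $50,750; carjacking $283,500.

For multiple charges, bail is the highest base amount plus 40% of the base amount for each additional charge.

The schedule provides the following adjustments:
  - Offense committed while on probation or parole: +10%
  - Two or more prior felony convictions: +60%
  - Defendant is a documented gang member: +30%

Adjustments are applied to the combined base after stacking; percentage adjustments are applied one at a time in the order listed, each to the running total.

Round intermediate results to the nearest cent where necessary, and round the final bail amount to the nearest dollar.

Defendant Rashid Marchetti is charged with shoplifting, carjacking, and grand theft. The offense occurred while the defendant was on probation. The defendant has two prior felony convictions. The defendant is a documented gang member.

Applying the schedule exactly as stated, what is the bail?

$700,128

Base amounts from the schedule: shoplifting $5,500; carjacking $283,500; grand theft $50,750.
Stacking rule: highest base plus 40% of each additional charge. Highest is carjacking at $283,500. Additional: $5,500 × 40% = $2,200; $50,750 × 40% = $20,300. Combined base = $283,500 + $22,500 = $306,000.
Offense committed while on probation or parole (+10%): $306,000 × 1.1 = $336,600.
Two or more prior felony convictions (+60%): $336,600 × 1.6 = $538,560.
Defendant is a documented gang member (+30%): $538,560 × 1.3 = $700,128.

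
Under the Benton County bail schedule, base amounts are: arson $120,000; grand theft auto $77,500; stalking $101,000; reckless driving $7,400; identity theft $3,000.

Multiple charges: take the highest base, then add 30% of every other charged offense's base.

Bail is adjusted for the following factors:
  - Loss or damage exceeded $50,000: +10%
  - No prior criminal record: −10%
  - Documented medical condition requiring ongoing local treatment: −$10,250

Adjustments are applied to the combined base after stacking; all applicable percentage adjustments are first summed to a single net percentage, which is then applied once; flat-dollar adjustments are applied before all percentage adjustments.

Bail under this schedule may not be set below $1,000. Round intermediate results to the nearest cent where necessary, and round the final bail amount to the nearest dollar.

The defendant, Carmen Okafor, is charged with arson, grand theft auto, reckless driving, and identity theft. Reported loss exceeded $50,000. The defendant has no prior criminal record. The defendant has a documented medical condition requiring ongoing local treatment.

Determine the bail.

Base amounts from the schedule: arson $120,000; grand theft auto $77,500; reckless driving $7,400; identity theft $3,000.
Stacking rule: highest base plus 30% of each additional charge. Highest is arson at $120,000. Additional: $77,500 × 30% = $23,250; $7,400 × 30% = $2,220; $3,000 × 30% = $900. Combined base = $120,000 + $26,370 = $146,370.
Documented medical condition requiring ongoing local treatment (−$10,250 flat): $146,370 − $10,250 = $136,120.
Net percentage adjustment: +10% −10% = +0%. $136,120 × 1 = $136,120.
$136,120 is at or above the $1,000 minimum.

$136,120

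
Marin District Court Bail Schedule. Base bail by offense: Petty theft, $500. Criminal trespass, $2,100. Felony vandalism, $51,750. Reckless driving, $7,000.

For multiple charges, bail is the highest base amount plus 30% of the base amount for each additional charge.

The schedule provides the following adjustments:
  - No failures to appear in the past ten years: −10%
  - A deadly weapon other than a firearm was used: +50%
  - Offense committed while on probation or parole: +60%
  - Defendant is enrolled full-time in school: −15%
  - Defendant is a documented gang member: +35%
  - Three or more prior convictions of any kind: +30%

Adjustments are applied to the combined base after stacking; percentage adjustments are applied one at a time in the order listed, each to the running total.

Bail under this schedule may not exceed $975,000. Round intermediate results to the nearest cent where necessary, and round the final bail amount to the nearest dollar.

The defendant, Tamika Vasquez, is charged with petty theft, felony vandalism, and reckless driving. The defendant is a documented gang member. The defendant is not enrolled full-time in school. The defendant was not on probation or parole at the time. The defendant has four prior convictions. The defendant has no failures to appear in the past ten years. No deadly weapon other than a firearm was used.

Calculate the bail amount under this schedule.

Base amounts from the schedule: petty theft $500; felony vandalism $51,750; reckless driving $7,000.
Stacking rule: highest base plus 30% of each additional charge. Highest is felony vandalism at $51,750. Additional: $500 × 30% = $150; $7,000 × 30% = $2,100. Combined base = $51,750 + $2,250 = $54,000.
No failures to appear in the past ten years (−10%): $54,000 × 0.9 = $48,600.
Defendant is a documented gang member (+35%): $48,600 × 1.35 = $65,610.
Three or more prior convictions of any kind (+30%): $65,610 × 1.3 = $85,293.
$85,293 is within the $975,000 maximum.

$85,293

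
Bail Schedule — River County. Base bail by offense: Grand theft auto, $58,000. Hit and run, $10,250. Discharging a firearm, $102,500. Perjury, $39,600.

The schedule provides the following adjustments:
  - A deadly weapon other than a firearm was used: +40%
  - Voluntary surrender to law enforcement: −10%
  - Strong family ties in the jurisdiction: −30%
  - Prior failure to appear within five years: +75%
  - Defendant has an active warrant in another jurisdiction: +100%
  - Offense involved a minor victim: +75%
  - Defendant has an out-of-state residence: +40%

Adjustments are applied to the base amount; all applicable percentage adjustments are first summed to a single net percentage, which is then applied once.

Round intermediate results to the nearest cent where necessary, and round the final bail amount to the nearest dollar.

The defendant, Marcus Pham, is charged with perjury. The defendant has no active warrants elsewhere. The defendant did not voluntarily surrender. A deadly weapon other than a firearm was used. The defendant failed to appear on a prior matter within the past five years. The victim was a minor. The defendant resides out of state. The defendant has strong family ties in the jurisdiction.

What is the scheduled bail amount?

Base amounts from the schedule: perjury $39,600.
Single charge. Combined base = $39,600.
Net percentage adjustment: +40% −30% +75% +75% +40% = +200%. $39,600 × 3 = $118,800.

$118,800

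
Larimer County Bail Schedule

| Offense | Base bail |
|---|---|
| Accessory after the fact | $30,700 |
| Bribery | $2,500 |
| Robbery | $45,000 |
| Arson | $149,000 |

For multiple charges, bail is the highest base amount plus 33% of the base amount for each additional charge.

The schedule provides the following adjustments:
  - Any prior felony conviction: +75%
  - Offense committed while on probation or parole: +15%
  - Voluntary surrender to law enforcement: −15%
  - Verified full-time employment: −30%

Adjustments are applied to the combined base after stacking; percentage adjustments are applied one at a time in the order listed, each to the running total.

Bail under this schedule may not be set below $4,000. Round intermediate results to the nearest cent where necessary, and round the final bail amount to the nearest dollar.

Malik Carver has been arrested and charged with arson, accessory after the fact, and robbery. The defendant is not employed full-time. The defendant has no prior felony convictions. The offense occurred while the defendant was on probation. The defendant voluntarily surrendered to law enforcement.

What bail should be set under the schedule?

Base amounts from the schedule: arson $149,000; accessory after the fact $30,700; robbery $45,000.
Stacking rule: highest base plus 33% of each additional charge. Highest is arson at $149,000. Additional: $30,700 × 33% = $10,131; $45,000 × 33% = $14,850. Combined base = $149,000 + $24,981 = $173,981.
Offense committed while on probation or parole (+15%): $173,981 × 1.15 = $200,078.15.
Voluntary surrender to law enforcement (−15%): $200,078.15 × 0.85 = $170,066.43.
$170,066.43 is at or above the $4,000 minimum.
Rounded to the nearest dollar: $170,066.

$170,066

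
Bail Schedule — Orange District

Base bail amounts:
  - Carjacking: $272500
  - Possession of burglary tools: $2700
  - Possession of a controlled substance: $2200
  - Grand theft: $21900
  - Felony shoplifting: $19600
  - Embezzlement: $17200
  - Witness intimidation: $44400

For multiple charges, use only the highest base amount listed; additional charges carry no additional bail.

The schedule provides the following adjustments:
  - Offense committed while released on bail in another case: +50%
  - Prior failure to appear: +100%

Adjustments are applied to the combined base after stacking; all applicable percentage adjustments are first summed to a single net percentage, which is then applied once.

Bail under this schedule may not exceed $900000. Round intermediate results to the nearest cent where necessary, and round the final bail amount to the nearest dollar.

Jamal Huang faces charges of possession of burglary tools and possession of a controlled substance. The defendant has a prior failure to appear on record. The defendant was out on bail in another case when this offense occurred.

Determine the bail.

$6750

Base amounts from the schedule: possession of burglary tools $2700; possession of a controlled substance $2200.
Stacking rule: use the highest base only. Highest is possession of burglary tools at $2700. Combined base = $2700.
Net percentage adjustment: +50% +100% = +150%. $2700 × 2.5 = $6750.
$6750 is within the $900000 maximum.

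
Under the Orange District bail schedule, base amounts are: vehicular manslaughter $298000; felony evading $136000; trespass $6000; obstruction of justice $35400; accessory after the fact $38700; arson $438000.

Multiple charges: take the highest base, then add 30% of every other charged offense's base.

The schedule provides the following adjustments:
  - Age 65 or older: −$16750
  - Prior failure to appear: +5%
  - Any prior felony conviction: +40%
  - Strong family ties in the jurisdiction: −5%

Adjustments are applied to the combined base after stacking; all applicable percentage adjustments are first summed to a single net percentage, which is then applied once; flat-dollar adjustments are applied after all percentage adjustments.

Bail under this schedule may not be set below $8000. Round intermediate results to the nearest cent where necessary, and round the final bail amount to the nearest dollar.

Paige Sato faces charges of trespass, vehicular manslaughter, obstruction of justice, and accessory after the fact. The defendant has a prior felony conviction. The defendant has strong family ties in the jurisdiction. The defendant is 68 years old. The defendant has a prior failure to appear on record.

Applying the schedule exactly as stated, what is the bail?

$434092

Base amounts from the schedule: trespass $6000; vehicular manslaughter $298000; obstruction of justice $35400; accessory after the fact $38700.
Stacking rule: highest base plus 30% of each additional charge. Highest is vehicular manslaughter at $298000. Additional: $6000 × 30% = $1800; $35400 × 30% = $10620; $38700 × 30% = $11610. Combined base = $298000 + $24030 = $322030.
Net percentage adjustment: +5% +40% −5% = +40%. $322030 × 1.4 = $450842.
Age 65 or older (−$16750 flat): $450842 − $16750 = $434092.
$434092 is at or above the $8000 minimum.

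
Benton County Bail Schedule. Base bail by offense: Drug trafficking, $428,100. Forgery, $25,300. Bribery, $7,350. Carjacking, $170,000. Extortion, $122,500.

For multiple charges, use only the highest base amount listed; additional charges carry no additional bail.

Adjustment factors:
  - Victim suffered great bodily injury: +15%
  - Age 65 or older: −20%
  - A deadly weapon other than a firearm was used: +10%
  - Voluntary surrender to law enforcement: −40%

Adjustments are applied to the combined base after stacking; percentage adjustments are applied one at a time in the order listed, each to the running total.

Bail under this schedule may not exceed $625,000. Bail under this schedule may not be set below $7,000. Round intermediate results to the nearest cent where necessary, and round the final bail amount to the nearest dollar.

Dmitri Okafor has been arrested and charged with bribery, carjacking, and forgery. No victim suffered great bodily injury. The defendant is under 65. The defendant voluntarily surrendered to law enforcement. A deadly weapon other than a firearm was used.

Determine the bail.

Base amounts from the schedule: bribery $7,350; carjacking $170,000; forgery $25,300.
Stacking rule: use the highest base only. Highest is carjacking at $170,000. Combined base = $170,000.
A deadly weapon other than a firearm was used (+10%): $170,000 × 1.1 = $187,000.
Voluntary surrender to law enforcement (−40%): $187,000 × 0.6 = $112,200.
$112,200 is within the $625,000 maximum.
$112,200 is at or above the $7,000 minimum.

$112,200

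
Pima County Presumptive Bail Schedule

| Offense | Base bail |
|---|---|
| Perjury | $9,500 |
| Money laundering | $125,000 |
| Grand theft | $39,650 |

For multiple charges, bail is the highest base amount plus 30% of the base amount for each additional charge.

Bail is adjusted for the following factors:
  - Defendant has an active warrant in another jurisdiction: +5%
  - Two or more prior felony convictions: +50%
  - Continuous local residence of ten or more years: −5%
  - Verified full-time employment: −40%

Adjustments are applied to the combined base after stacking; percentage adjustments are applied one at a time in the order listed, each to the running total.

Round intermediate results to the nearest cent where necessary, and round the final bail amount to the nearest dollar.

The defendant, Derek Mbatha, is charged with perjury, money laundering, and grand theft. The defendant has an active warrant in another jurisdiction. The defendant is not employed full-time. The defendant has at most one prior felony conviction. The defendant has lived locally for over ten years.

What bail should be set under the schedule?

$139,396

Base amounts from the schedule: perjury $9,500; money laundering $125,000; grand theft $39,650.
Stacking rule: highest base plus 30% of each additional charge. Highest is money laundering at $125,000. Additional: $9,500 × 30% = $2,850; $39,650 × 30% = $11,895. Combined base = $125,000 + $14,745 = $139,745.
Defendant has an active warrant in another jurisdiction (+5%): $139,745 × 1.05 = $146,732.25.
Continuous local residence of ten or more years (−5%): $146,732.25 × 0.95 = $139,395.64.
Rounded to the nearest dollar: $139,396.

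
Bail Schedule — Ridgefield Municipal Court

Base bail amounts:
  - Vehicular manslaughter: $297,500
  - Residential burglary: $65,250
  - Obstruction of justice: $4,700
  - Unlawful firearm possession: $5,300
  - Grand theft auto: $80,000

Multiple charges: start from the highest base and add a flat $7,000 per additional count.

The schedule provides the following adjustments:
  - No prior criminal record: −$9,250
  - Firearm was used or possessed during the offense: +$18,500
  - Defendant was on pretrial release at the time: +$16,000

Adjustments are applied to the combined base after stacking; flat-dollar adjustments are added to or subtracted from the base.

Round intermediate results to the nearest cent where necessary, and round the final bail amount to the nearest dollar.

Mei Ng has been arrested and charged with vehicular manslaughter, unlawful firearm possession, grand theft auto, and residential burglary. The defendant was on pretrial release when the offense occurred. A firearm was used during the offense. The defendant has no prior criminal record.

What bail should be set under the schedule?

Base amounts from the schedule: vehicular manslaughter $297,500; unlawful firearm possession $5,300; grand theft auto $80,000; residential burglary $65,250.
Stacking rule: highest base plus $7,000 per additional charge. Highest is vehicular manslaughter at $297,500; 3 additional charges → +$21,000. Combined base = $318,500.
No prior criminal record (−$9,250 flat): $318,500 − $9,250 = $309,250.
Firearm was used or possessed during the offense (+$18,500 flat): $309,250 + $18,500 = $327,750.
Defendant was on pretrial release at the time (+$16,000 flat): $327,750 + $16,000 = $343,750.

$343,750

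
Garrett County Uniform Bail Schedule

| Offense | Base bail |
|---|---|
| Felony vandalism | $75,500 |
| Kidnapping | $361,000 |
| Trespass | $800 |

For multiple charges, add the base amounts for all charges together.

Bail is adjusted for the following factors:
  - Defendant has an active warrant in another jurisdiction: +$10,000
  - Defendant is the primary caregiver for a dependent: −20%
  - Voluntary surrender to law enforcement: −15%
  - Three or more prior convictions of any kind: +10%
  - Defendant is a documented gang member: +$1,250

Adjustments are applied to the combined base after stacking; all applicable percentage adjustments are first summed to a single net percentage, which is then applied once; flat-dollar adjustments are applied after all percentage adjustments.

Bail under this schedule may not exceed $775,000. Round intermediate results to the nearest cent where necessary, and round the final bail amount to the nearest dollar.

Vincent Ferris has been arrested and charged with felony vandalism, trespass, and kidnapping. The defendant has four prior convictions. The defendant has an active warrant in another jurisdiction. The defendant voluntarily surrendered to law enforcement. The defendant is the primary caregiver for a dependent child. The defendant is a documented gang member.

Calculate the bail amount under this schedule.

$339,225

Base amounts from the schedule: felony vandalism $75,500; trespass $800; kidnapping $361,000.
Stacking rule: sum of all bases. $75,500 + $800 + $361,000 = $437,300.
Net percentage adjustment: −20% −15% +10% = −25%. $437,300 × 0.75 = $327,975.
Defendant has an active warrant in another jurisdiction (+$10,000 flat): $327,975 + $10,000 = $337,975.
Defendant is a documented gang member (+$1,250 flat): $337,975 + $1,250 = $339,225.
$339,225 is within the $775,000 maximum.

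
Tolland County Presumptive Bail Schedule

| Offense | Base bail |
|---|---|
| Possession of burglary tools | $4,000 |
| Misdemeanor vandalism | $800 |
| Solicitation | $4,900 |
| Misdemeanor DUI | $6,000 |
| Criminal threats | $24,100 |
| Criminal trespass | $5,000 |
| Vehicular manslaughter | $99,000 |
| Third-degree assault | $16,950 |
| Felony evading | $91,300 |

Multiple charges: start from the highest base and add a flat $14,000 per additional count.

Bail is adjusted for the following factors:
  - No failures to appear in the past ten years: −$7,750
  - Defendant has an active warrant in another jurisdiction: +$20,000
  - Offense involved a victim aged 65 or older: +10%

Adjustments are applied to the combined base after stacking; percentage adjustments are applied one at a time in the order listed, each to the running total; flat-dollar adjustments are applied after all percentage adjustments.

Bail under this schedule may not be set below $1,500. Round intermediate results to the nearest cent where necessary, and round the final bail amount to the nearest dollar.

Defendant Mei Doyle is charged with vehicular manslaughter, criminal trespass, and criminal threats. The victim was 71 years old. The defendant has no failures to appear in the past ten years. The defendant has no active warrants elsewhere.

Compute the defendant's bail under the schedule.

$131,950

Base amounts from the schedule: vehicular manslaughter $99,000; criminal trespass $5,000; criminal threats $24,100.
Stacking rule: highest base plus $14,000 per additional charge. Highest is vehicular manslaughter at $99,000; 2 additional charges → +$28,000. Combined base = $127,000.
Offense involved a victim aged 65 or older (+10%): $127,000 × 1.1 = $139,700.
No failures to appear in the past ten years (−$7,750 flat): $139,700 − $7,750 = $131,950.
$131,950 is at or above the $1,500 minimum.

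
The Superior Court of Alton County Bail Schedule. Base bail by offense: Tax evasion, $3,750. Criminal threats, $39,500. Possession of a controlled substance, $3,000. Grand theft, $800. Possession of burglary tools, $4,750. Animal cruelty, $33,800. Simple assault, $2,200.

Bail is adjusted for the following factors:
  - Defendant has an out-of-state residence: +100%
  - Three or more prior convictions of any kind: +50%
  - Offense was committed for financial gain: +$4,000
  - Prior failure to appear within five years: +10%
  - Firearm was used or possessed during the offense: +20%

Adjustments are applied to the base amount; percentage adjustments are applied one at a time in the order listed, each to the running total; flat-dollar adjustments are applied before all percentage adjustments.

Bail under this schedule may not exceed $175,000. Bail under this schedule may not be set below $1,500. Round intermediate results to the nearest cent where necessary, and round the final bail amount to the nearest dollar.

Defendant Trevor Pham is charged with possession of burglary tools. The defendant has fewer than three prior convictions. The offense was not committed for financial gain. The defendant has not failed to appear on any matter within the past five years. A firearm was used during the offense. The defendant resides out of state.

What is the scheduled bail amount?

$11,400

Base amounts from the schedule: possession of burglary tools $4,750.
Single charge. Combined base = $4,750.
Defendant has an out-of-state residence (+100%): $4,750 × 2 = $9,500.
Firearm was used or possessed during the offense (+20%): $9,500 × 1.2 = $11,400.
$11,400 is within the $175,000 maximum.
$11,400 is at or above the $1,500 minimum.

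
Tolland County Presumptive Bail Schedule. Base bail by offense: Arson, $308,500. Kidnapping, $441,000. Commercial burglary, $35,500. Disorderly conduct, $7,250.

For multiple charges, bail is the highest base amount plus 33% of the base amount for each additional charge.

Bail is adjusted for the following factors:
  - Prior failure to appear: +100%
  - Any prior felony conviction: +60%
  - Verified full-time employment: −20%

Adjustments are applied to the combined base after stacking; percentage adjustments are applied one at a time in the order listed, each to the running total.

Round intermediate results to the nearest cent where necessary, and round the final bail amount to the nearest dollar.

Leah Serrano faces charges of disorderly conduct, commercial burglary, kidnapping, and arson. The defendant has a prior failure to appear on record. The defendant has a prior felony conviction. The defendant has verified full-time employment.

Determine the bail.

$1,425,696

Base amounts from the schedule: disorderly conduct $7,250; commercial burglary $35,500; kidnapping $441,000; arson $308,500.
Stacking rule: highest base plus 33% of each additional charge. Highest is kidnapping at $441,000. Additional: $7,250 × 33% = $2,392.50; $35,500 × 33% = $11,715; $308,500 × 33% = $101,805. Combined base = $441,000 + $115,912.50 = $556,912.50.
Prior failure to appear (+100%): $556,912.50 × 2 = $1,113,825.
Any prior felony conviction (+60%): $1,113,825 × 1.6 = $1,782,120.
Verified full-time employment (−20%): $1,782,120 × 0.8 = $1,425,696.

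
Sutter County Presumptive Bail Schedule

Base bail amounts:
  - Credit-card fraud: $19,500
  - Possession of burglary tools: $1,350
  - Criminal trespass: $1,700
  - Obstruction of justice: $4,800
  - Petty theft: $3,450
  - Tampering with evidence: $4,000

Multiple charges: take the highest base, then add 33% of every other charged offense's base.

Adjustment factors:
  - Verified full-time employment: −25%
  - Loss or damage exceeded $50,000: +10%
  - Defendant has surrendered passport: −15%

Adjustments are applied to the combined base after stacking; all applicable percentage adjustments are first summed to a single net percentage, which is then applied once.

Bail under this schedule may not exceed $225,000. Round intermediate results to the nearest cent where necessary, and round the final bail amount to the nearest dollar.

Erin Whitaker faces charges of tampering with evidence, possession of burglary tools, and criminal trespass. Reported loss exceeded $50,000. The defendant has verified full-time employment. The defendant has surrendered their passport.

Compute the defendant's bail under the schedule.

$3,505

Base amounts from the schedule: tampering with evidence $4,000; possession of burglary tools $1,350; criminal trespass $1,700.
Stacking rule: highest base plus 33% of each additional charge. Highest is tampering with evidence at $4,000. Additional: $1,350 × 33% = $445.50; $1,700 × 33% = $561. Combined base = $4,000 + $1,006.50 = $5,006.50.
Net percentage adjustment: −25% +10% −15% = −30%. $5,006.50 × 0.7 = $3,504.55.
$3,504.55 is within the $225,000 maximum.
Rounded to the nearest dollar: $3,505.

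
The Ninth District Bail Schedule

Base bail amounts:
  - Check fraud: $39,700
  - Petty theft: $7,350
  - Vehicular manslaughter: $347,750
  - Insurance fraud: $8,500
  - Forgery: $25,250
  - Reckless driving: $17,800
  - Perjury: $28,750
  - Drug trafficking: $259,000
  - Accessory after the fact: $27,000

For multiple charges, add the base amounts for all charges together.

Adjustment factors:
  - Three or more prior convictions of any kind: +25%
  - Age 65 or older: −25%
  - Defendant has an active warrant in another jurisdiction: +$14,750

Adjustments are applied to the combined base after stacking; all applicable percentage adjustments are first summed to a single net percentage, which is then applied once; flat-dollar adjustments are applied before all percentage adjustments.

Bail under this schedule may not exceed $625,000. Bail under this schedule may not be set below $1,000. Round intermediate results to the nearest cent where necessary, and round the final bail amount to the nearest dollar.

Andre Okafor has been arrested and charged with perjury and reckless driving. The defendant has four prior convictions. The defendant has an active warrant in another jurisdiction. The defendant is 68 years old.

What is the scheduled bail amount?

$61,300

Base amounts from the schedule: perjury $28,750; reckless driving $17,800.
Stacking rule: sum of all bases. $28,750 + $17,800 = $46,550.
Defendant has an active warrant in another jurisdiction (+$14,750 flat): $46,550 + $14,750 = $61,300.
Net percentage adjustment: +25% −25% = +0%. $61,300 × 1 = $61,300.
$61,300 is within the $625,000 maximum.
$61,300 is at or above the $1,000 minimum.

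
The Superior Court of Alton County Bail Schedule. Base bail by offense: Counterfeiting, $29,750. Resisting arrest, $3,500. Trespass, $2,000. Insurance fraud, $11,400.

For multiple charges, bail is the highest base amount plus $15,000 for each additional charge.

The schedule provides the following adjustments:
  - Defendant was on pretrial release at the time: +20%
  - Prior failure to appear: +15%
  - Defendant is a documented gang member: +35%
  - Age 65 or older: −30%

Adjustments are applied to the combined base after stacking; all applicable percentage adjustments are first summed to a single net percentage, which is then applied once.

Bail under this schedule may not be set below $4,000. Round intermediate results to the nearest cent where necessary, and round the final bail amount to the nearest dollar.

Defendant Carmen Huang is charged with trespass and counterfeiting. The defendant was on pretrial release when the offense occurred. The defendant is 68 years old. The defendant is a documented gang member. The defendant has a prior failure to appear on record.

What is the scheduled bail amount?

$62,650

Base amounts from the schedule: trespass $2,000; counterfeiting $29,750.
Stacking rule: highest base plus $15,000 per additional charge. Highest is counterfeiting at $29,750; 1 additional charge → +$15,000. Combined base = $44,750.
Net percentage adjustment: +20% +15% +35% −30% = +40%. $44,750 × 1.4 = $62,650.
$62,650 is at or above the $4,000 minimum.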